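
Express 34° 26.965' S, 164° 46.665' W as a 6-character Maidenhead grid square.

AF75on

Shift to the Maidenhead origin (180°W, 90°S): lon 15.2223, lat 55.5506.
Field: 15.2223/20 → 0 → A, 55.5506/10 → 5 → F; chars AF.
Square: 15.2223/2 → 7, 5.5506/1 → 5; chars 75.
Subsquare: 1.2223/0.0833333 → 14 → o, 0.5506/0.0416667 → 13 → n; chars on.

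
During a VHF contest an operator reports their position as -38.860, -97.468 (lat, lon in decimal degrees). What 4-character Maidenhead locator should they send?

EF11

Shift to the Maidenhead origin (180°W, 90°S): lon 82.53, lat 51.14.
Field: lon ⌊82.53/20⌋ = 4 → E; lat ⌊51.14/10⌋ = 5 → F.
Square: lon ⌊2.53/2⌋ = 1; lat ⌊1.14/1⌋ = 1.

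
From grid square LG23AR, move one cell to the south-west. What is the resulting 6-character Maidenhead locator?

LG13xq

Longitude subsquare a = 0; −1 → -1, wraps to 23 = x, carry into square.
Longitude square 2; −1 → 1.
Latitude subsquare r = 17; −1 → 16 = q.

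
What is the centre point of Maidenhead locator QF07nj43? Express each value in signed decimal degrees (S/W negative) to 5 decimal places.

Field Q=16, F=5: +16·20° lon, +5·10° lat → SW at lon 140°, lat -40°.
Square 0, 7: +0·2° lon, +7·1° lat → SW at lon 140°, lat -33°.
Subsquare n=13, j=9: +13·0.0833333° lon, +9·0.0416667° lat → SW at lon 141.083°, lat -32.625°.
Extended square 4, 3: +4·0.00833333° lon, +3·0.00416667° lat → SW at lon 141.117°, lat -32.6125°.
Cell spans 0.00833333° lon × 0.00416667° lat. Centre is SW corner plus half of each.
latitude -32.61042, longitude 141.12083.

-32.61042, 141.12083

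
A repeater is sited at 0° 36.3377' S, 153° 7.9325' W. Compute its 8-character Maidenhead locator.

BI39kj44

Offset from 180°W / 90°S: lon 26.86779°, lat 89.39437°.
Field (20°×10°, letters A–R): lon ⌊26.86779/20⌋ = 1 → B; lat ⌊89.39437/10⌋ = 8 → I.
Square (2°×1°, digits 0–9): lon ⌊6.86779/2⌋ = 3; lat ⌊9.39437/1⌋ = 9.
Subsquare (5′×2.5′, letters a–x): lon ⌊0.86779/0.0833333⌋ = 10 → k; lat ⌊0.39437/0.0416667⌋ = 9 → j.
Extended square (30″×15″, digits 0–9): lon ⌊0.03446/0.00833333⌋ = 4; lat ⌊0.01937/0.00416667⌋ = 4.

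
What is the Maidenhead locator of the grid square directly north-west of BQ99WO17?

Longitude extended square 1; −1 → 0.
Latitude extended square 7; +1 → 8.

BQ99wo08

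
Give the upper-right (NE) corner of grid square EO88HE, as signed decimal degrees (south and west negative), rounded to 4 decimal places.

Field E=4, O=14: +4·20° lon, +14·10° lat → SW at lon -100°, lat 50°.
Square 8, 8: +8·2° lon, +8·1° lat → SW at lon -84°, lat 58°.
Subsquare h=7, e=4: +7·0.0833333° lon, +4·0.0416667° lat → SW at lon -83.4167°, lat 58.1667°.
Cell spans 0.0833333° lon × 0.0416667° lat. NE corner is SW corner plus one full cell.
latitude 58.2083, longitude -83.3333.

58.2083, -83.3333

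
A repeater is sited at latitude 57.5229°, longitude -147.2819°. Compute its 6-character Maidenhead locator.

Offset from 180°W / 90°S: lon 32.7181°, lat 147.5229°.
Field: 32.7181/20 → 1 → B, 147.5229/10 → 14 → O; chars BO.
Square: 12.7181/2 → 6, 7.5229/1 → 7; chars 67.
Subsquare: 0.7181/0.0833333 → 8 → i, 0.5229/0.0416667 → 12 → m; chars im.

BO67im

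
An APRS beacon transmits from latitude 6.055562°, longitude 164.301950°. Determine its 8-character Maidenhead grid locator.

RJ26db63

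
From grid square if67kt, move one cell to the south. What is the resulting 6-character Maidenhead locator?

IF67ks

Latitude subsquare t = 19; −1 → 18 = s.
The longitude characters are unchanged.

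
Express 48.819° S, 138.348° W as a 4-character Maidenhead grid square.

Offset from 180°W / 90°S: lon 41.65°, lat 41.18°.
Field (20°×10°, letters A–R): lon ⌊41.65/20⌋ = 2 → C; lat ⌊41.18/10⌋ = 4 → E.
Square (2°×1°, digits 0–9): lon ⌊1.65/2⌋ = 0; lat ⌊1.18/1⌋ = 1.

CE01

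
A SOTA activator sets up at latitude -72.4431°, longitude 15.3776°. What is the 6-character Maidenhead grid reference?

JB77qn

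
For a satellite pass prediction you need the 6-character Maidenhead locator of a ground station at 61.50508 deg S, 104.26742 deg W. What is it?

DC78ul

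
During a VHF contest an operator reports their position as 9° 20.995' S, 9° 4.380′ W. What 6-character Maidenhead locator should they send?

II50lp

Add 180° to longitude and 90° to latitude: 170.9270, 80.6501.
Field (20°×10°, letters A–R): lon ⌊170.9270/20⌋ = 8 → I; lat ⌊80.6501/10⌋ = 8 → I.
Square (2°×1°, digits 0–9): lon ⌊10.9270/2⌋ = 5; lat ⌊0.6501/1⌋ = 0.
Subsquare (5′×2.5′, letters a–x): lon ⌊0.9270/0.0833333⌋ = 11 → l; lat ⌊0.6501/0.0416667⌋ = 15 → p.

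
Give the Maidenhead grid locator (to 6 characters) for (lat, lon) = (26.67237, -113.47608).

Shift to the Maidenhead origin (180°W, 90°S): lon 66.5239, lat 116.6724.
Field: 66.5239/20 → 3 → D, 116.6724/10 → 11 → L; chars DL.
Square: 6.5239/2 → 3, 6.6724/1 → 6; chars 36.
Subsquare: 0.5239/0.0833333 → 6 → g, 0.6724/0.0416667 → 16 → q; chars gq.

DL36gq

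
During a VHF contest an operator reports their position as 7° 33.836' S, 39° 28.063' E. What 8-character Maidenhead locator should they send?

KI92rk64

Shift to the Maidenhead origin (180°W, 90°S): lon 219.46772, lat 82.43607.
Field: lon ⌊219.46772/20⌋ = 10 → K; lat ⌊82.43607/10⌋ = 8 → I.
Square: lon ⌊19.46772/2⌋ = 9; lat ⌊2.43607/1⌋ = 2.
Subsquare: lon ⌊1.46772/0.0833333⌋ = 17 → r; lat ⌊0.43607/0.0416667⌋ = 10 → k.
Extended square: lon ⌊0.05105/0.00833333⌋ = 6; lat ⌊0.01940/0.00416667⌋ = 4.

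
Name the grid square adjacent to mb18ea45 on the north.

MB18ea46

Latitude extended square 5; +1 → 6.
The longitude characters are unchanged.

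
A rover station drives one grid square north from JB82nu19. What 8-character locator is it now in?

JB82nv10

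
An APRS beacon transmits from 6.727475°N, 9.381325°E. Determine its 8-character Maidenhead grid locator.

JJ46qr54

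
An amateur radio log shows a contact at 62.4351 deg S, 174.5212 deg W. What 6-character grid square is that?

AC27rn

Add 180° to longitude and 90° to latitude: 5.4788, 27.5649.
Field: lon ⌊5.4788/20⌋ = 0 → A; lat ⌊27.5649/10⌋ = 2 → C.
Square: lon ⌊5.4788/2⌋ = 2; lat ⌊7.5649/1⌋ = 7.
Subsquare: lon ⌊1.4788/0.0833333⌋ = 17 → r; lat ⌊0.5649/0.0416667⌋ = 13 → n.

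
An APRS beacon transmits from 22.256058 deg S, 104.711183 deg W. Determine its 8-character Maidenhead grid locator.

Shift to the Maidenhead origin (180°W, 90°S): lon 75.28882, lat 67.74394.
Field (20°×10°, letters A–R): 75.28882/20 → 3 → D, 67.74394/10 → 6 → G; chars DG.
Square (2°×1°, digits 0–9): 15.28882/2 → 7, 7.74394/1 → 7; chars 77.
Subsquare (5′×2.5′, letters a–x): 1.28882/0.0833333 → 15 → p, 0.74394/0.0416667 → 17 → r; chars pr.
Extended square (30″×15″, digits 0–9): 0.03882/0.00833333 → 4, 0.03561/0.00416667 → 8; chars 48.

DG77pr48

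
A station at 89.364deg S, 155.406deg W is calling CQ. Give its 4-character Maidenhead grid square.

BA20

Add 180° to longitude and 90° to latitude: 24.59, 0.64.
Field (20°×10°, letters A–R): lon ⌊24.59/20⌋ = 1 → B; lat ⌊0.64/10⌋ = 0 → A.
Square (2°×1°, digits 0–9): lon ⌊4.59/2⌋ = 2; lat ⌊0.64/1⌋ = 0.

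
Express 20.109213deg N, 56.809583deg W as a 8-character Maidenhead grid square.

GL10oc26

Shift to the Maidenhead origin (180°W, 90°S): lon 123.19042, lat 110.10921.
Field: 123.19042/20 → 6 → G, 110.10921/10 → 11 → L; chars GL.
Square: 3.19042/2 → 1, 0.10921/1 → 0; chars 10.
Subsquare: 1.19042/0.0833333 → 14 → o, 0.10921/0.0416667 → 2 → c; chars oc.
Extended square: 0.02375/0.00833333 → 2, 0.02588/0.00416667 → 6; chars 26.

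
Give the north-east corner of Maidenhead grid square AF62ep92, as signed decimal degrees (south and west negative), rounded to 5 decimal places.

Field A=0, F=5: +0·20° lon, +5·10° lat → SW at lon -180°, lat -40°.
Square 6, 2: +6·2° lon, +2·1° lat → SW at lon -168°, lat -38°.
Subsquare e=4, p=15: +4·0.0833333° lon, +15·0.0416667° lat → SW at lon -167.667°, lat -37.375°.
Extended square 9, 2: +9·0.00833333° lon, +2·0.00416667° lat → SW at lon -167.592°, lat -37.3667°.
Cell spans 0.00833333° lon × 0.00416667° lat. NE corner is SW corner plus one full cell.
latitude -37.36250, longitude -167.58333.

-37.36250, -167.58333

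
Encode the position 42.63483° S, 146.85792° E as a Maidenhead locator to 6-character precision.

Offset from 180°W / 90°S: lon 326.8579°, lat 47.3652°.
Field: lon ⌊326.8579/20⌋ = 16 → Q; lat ⌊47.3652/10⌋ = 4 → E.
Square: lon ⌊6.8579/2⌋ = 3; lat ⌊7.3652/1⌋ = 7.
Subsquare: lon ⌊0.8579/0.0833333⌋ = 10 → k; lat ⌊0.3652/0.0416667⌋ = 8 → i.

QE37ki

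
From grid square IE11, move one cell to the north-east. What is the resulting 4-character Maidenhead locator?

IE22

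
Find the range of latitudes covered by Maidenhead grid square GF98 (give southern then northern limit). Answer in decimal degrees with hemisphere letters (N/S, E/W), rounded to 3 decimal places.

Field G=6, F=5: +6·20° lon, +5·10° lat → SW at lon -60°, lat -40°.
Square 9, 8: +9·2° lon, +8·1° lat → SW at lon -42°, lat -32°.
Cell spans 2° lon × 1° lat.
south 32.000° S, north 31.000° S.

32.000° S, 31.000° S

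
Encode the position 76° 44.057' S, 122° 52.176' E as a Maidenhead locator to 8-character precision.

PB13kg43

Shift to the Maidenhead origin (180°W, 90°S): lon 302.86960, lat 13.26572.
Field (20°×10°, letters A–R): 302.86960/20 → 15 → P, 13.26572/10 → 1 → B; chars PB.
Square (2°×1°, digits 0–9): 2.86960/2 → 1, 3.26572/1 → 3; chars 13.
Subsquare (5′×2.5′, letters a–x): 0.86960/0.0833333 → 10 → k, 0.26572/0.0416667 → 6 → g; chars kg.
Extended square (30″×15″, digits 0–9): 0.03627/0.00833333 → 4, 0.01572/0.00416667 → 3; chars 43.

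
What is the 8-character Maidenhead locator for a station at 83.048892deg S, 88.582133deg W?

EA56rw08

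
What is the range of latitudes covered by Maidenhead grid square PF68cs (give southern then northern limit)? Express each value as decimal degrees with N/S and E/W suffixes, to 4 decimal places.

31.2500° S, 31.2083° S

Field P=15, F=5: +15·20° lon, +5·10° lat → SW at lon 120°, lat -40°.
Square 6, 8: +6·2° lon, +8·1° lat → SW at lon 132°, lat -32°.
Subsquare c=2, s=18: +2·0.0833333° lon, +18·0.0416667° lat → SW at lon 132.167°, lat -31.25°.
Cell spans 0.0833333° lon × 0.0416667° lat.
south 31.2500° S, north 31.2083° S.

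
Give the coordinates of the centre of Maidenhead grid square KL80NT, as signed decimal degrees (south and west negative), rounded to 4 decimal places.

20.8125, 37.1250

Field K=10, L=11: +10·20° lon, +11·10° lat → SW at lon 20°, lat 20°.
Square 8, 0: +8·2° lon, +0·1° lat → SW at lon 36°, lat 20°.
Subsquare n=13, t=19: +13·0.0833333° lon, +19·0.0416667° lat → SW at lon 37.0833°, lat 20.7917°.
Cell spans 0.0833333° lon × 0.0416667° lat. Centre is SW corner plus half of each.
latitude 20.8125, longitude 37.1250.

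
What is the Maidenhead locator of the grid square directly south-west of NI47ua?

NI46tx

Longitude subsquare u = 20; −1 → 19 = t.
Latitude subsquare a = 0; −1 → -1, wraps to 23 = x, carry into square.
Latitude square 7; −1 → 6.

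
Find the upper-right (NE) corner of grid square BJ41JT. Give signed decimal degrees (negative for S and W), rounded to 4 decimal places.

1.8333, -151.1667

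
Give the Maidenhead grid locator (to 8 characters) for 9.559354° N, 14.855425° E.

JJ79kn24

Offset from 180°W / 90°S: lon 194.85542°, lat 99.55935°.
Field: 194.85542/20 → 9 → J, 99.55935/10 → 9 → J; chars JJ.
Square: 14.85542/2 → 7, 9.55935/1 → 9; chars 79.
Subsquare: 0.85542/0.0833333 → 10 → k, 0.55935/0.0416667 → 13 → n; chars kn.
Extended square: 0.02209/0.00833333 → 2, 0.01769/0.00416667 → 4; chars 24.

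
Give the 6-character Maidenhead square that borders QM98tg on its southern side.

QM98tf

Latitude subsquare g = 6; −1 → 5 = f.
The longitude characters are unchanged.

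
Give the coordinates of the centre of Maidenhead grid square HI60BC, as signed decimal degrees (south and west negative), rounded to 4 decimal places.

Field H=7, I=8: +7·20° lon, +8·10° lat → SW at lon -40°, lat -10°.
Square 6, 0: +6·2° lon, +0·1° lat → SW at lon -28°, lat -10°.
Subsquare b=1, c=2: +1·0.0833333° lon, +2·0.0416667° lat → SW at lon -27.9167°, lat -9.91667°.
Cell spans 0.0833333° lon × 0.0416667° lat. Centre is SW corner plus half of each.
latitude -9.8958, longitude -27.8750.

-9.8958, -27.8750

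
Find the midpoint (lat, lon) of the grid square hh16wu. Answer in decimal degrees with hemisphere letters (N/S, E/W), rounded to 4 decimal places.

Field H=7, H=7: +7·20° lon, +7·10° lat → SW at lon -40°, lat -20°.
Square 1, 6: +1·2° lon, +6·1° lat → SW at lon -38°, lat -14°.
Subsquare w=22, u=20: +22·0.0833333° lon, +20·0.0416667° lat → SW at lon -36.1667°, lat -13.1667°.
Cell spans 0.0833333° lon × 0.0416667° lat. Centre is SW corner plus half of each.
latitude 13.1458° S, longitude 36.1250° W.

13.1458° S, 36.1250° W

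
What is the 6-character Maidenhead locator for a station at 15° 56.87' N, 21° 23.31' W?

HK95hw

Shift to the Maidenhead origin (180°W, 90°S): lon 158.6115, lat 105.9478.
Field: lon ⌊158.6115/20⌋ = 7 → H; lat ⌊105.9478/10⌋ = 10 → K.
Square: lon ⌊18.6115/2⌋ = 9; lat ⌊5.9478/1⌋ = 5.
Subsquare: lon ⌊0.6115/0.0833333⌋ = 7 → h; lat ⌊0.9478/0.0416667⌋ = 22 → w.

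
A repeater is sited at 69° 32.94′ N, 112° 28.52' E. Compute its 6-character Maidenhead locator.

OP69fn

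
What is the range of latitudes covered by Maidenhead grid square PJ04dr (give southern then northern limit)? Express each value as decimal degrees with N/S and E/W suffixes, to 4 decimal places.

4.7083° N, 4.7500° N

Field P=15, J=9: +15·20° lon, +9·10° lat → SW at lon 120°, lat 0°.
Square 0, 4: +0·2° lon, +4·1° lat → SW at lon 120°, lat 4°.
Subsquare d=3, r=17: +3·0.0833333° lon, +17·0.0416667° lat → SW at lon 120.25°, lat 4.70833°.
Cell spans 0.0833333° lon × 0.0416667° lat.
south 4.7083° N, north 4.7500° N.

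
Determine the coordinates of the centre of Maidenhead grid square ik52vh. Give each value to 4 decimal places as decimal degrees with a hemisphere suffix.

12.3125° N, 8.2083° W

Field I=8, K=10: +8·20° lon, +10·10° lat → SW at lon -20°, lat 10°.
Square 5, 2: +5·2° lon, +2·1° lat → SW at lon -10°, lat 12°.
Subsquare v=21, h=7: +21·0.0833333° lon, +7·0.0416667° lat → SW at lon -8.25°, lat 12.2917°.
Cell spans 0.0833333° lon × 0.0416667° lat. Centre is SW corner plus half of each.
latitude 12.3125° N, longitude 8.2083° W.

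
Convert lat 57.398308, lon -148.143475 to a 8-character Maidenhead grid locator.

BO57wj25

Offset from 180°W / 90°S: lon 31.85653°, lat 147.39831°.
Field (20°×10°, letters A–R): lon ⌊31.85653/20⌋ = 1 → B; lat ⌊147.39831/10⌋ = 14 → O.
Square (2°×1°, digits 0–9): lon ⌊11.85653/2⌋ = 5; lat ⌊7.39831/1⌋ = 7.
Subsquare (5′×2.5′, letters a–x): lon ⌊1.85653/0.0833333⌋ = 22 → w; lat ⌊0.39831/0.0416667⌋ = 9 → j.
Extended square (30″×15″, digits 0–9): lon ⌊0.02319/0.00833333⌋ = 2; lat ⌊0.02331/0.00416667⌋ = 5.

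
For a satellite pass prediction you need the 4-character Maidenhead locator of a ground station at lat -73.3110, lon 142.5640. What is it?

QB16

Offset from 180°W / 90°S: lon 322.56°, lat 16.69°.
Field: 322.56/20 → 16 → Q, 16.69/10 → 1 → B; chars QB.
Square: 2.56/2 → 1, 6.69/1 → 6; chars 16.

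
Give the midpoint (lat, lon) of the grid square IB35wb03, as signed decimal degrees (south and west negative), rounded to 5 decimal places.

-74.94375, -12.16250

Field I=8, B=1: +8·20° lon, +1·10° lat → SW at lon -20°, lat -80°.
Square 3, 5: +3·2° lon, +5·1° lat → SW at lon -14°, lat -75°.
Subsquare w=22, b=1: +22·0.0833333° lon, +1·0.0416667° lat → SW at lon -12.1667°, lat -74.9583°.
Extended square 0, 3: +0·0.00833333° lon, +3·0.00416667° lat → SW at lon -12.1667°, lat -74.9458°.
Cell spans 0.00833333° lon × 0.00416667° lat. Centre is SW corner plus half of each.
latitude -74.94375, longitude -12.16250.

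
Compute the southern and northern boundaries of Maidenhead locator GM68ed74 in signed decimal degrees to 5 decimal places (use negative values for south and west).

38.14167, 38.14583

Field G=6, M=12: +6·20° lon, +12·10° lat → SW at lon -60°, lat 30°.
Square 6, 8: +6·2° lon, +8·1° lat → SW at lon -48°, lat 38°.
Subsquare e=4, d=3: +4·0.0833333° lon, +3·0.0416667° lat → SW at lon -47.6667°, lat 38.125°.
Extended square 7, 4: +7·0.00833333° lon, +4·0.00416667° lat → SW at lon -47.6083°, lat 38.1417°.
Cell spans 0.00833333° lon × 0.00416667° lat.
south 38.14167, north 38.14583.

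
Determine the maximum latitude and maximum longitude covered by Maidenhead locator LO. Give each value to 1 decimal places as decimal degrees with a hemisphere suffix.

60.0° N, 60.0° E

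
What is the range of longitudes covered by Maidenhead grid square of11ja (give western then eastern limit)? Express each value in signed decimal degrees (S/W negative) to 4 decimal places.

Field O=14, F=5: +14·20° lon, +5·10° lat → SW at lon 100°, lat -40°.
Square 1, 1: +1·2° lon, +1·1° lat → SW at lon 102°, lat -39°.
Subsquare j=9, a=0: +9·0.0833333° lon, +0·0.0416667° lat → SW at lon 102.75°, lat -39°.
Cell spans 0.0833333° lon × 0.0416667° lat.
west 102.7500, east 102.8333.

102.7500, 102.8333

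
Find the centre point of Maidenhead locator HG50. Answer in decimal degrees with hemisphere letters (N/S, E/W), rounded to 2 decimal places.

29.50° S, 29.00° W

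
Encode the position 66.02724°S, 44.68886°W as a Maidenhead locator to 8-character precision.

GC73px73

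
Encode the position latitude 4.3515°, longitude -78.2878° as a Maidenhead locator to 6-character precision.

Offset from 180°W / 90°S: lon 101.7122°, lat 94.3515°.
Field: lon ⌊101.7122/20⌋ = 5 → F; lat ⌊94.3515/10⌋ = 9 → J.
Square: lon ⌊1.7122/2⌋ = 0; lat ⌊4.3515/1⌋ = 4.
Subsquare: lon ⌊1.7122/0.0833333⌋ = 20 → u; lat ⌊0.3515/0.0416667⌋ = 8 → i.

FJ04ui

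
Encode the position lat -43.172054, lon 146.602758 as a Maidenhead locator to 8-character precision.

QE36ht28

Offset from 180°W / 90°S: lon 326.60276°, lat 46.82795°.
Field (20°×10°, letters A–R): 326.60276/20 → 16 → Q, 46.82795/10 → 4 → E; chars QE.
Square (2°×1°, digits 0–9): 6.60276/2 → 3, 6.82795/1 → 6; chars 36.
Subsquare (5′×2.5′, letters a–x): 0.60276/0.0833333 → 7 → h, 0.82795/0.0416667 → 19 → t; chars ht.
Extended square (30″×15″, digits 0–9): 0.01942/0.00833333 → 2, 0.03628/0.00416667 → 8; chars 28.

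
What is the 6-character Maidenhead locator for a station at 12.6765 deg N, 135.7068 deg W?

CK22dq

Shift to the Maidenhead origin (180°W, 90°S): lon 44.2932, lat 102.6765.
Field: lon ⌊44.2932/20⌋ = 2 → C; lat ⌊102.6765/10⌋ = 10 → K.
Square: lon ⌊4.2932/2⌋ = 2; lat ⌊2.6765/1⌋ = 2.
Subsquare: lon ⌊0.2932/0.0833333⌋ = 3 → d; lat ⌊0.6765/0.0416667⌋ = 16 → q.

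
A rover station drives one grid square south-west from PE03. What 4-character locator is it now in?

OE92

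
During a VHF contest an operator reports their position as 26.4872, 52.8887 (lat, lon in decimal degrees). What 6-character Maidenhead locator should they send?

Offset from 180°W / 90°S: lon 232.8887°, lat 116.4872°.
Field: lon ⌊232.8887/20⌋ = 11 → L; lat ⌊116.4872/10⌋ = 11 → L.
Square: lon ⌊12.8887/2⌋ = 6; lat ⌊6.4872/1⌋ = 6.
Subsquare: lon ⌊0.8887/0.0833333⌋ = 10 → k; lat ⌊0.4872/0.0416667⌋ = 11 → l.

LL66kl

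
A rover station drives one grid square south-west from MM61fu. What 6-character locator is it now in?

MM61et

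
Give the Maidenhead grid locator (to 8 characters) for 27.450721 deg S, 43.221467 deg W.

GG82jn31

Add 180° to longitude and 90° to latitude: 136.77853, 62.54928.
Field (20°×10°, letters A–R): 136.77853/20 → 6 → G, 62.54928/10 → 6 → G; chars GG.
Square (2°×1°, digits 0–9): 16.77853/2 → 8, 2.54928/1 → 2; chars 82.
Subsquare (5′×2.5′, letters a–x): 0.77853/0.0833333 → 9 → j, 0.54928/0.0416667 → 13 → n; chars jn.
Extended square (30″×15″, digits 0–9): 0.02853/0.00833333 → 3, 0.00761/0.00416667 → 1; chars 31.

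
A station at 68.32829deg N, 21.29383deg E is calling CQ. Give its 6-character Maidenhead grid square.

KP08ph

Shift to the Maidenhead origin (180°W, 90°S): lon 201.2938, lat 158.3283.
Field: lon ⌊201.2938/20⌋ = 10 → K; lat ⌊158.3283/10⌋ = 15 → P.
Square: lon ⌊1.2938/2⌋ = 0; lat ⌊8.3283/1⌋ = 8.
Subsquare: lon ⌊1.2938/0.0833333⌋ = 15 → p; lat ⌊0.3283/0.0416667⌋ = 7 → h.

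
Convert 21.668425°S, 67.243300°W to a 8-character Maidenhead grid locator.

FG68jh09

Offset from 180°W / 90°S: lon 112.75670°, lat 68.33158°.
Field (20°×10°, letters A–R): lon ⌊112.75670/20⌋ = 5 → F; lat ⌊68.33158/10⌋ = 6 → G.
Square (2°×1°, digits 0–9): lon ⌊12.75670/2⌋ = 6; lat ⌊8.33158/1⌋ = 8.
Subsquare (5′×2.5′, letters a–x): lon ⌊0.75670/0.0833333⌋ = 9 → j; lat ⌊0.33158/0.0416667⌋ = 7 → h.
Extended square (30″×15″, digits 0–9): lon ⌊0.00670/0.00833333⌋ = 0; lat ⌊0.03991/0.00416667⌋ = 9.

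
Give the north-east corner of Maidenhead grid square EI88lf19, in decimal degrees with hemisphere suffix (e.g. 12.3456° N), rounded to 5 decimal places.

Field E=4, I=8: +4·20° lon, +8·10° lat → SW at lon -100°, lat -10°.
Square 8, 8: +8·2° lon, +8·1° lat → SW at lon -84°, lat -2°.
Subsquare l=11, f=5: +11·0.0833333° lon, +5·0.0416667° lat → SW at lon -83.0833°, lat -1.79167°.
Extended square 1, 9: +1·0.00833333° lon, +9·0.00416667° lat → SW at lon -83.075°, lat -1.75417°.
Cell spans 0.00833333° lon × 0.00416667° lat. NE corner is SW corner plus one full cell.
latitude 1.75000° S, longitude 83.06667° W.

1.75000° S, 83.06667° W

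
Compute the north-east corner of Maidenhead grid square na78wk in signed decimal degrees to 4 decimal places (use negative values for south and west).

Field N=13, A=0: +13·20° lon, +0·10° lat → SW at lon 80°, lat -90°.
Square 7, 8: +7·2° lon, +8·1° lat → SW at lon 94°, lat -82°.
Subsquare w=22, k=10: +22·0.0833333° lon, +10·0.0416667° lat → SW at lon 95.8333°, lat -81.5833°.
Cell spans 0.0833333° lon × 0.0416667° lat. NE corner is SW corner plus one full cell.
latitude -81.5417, longitude 95.9167.

-81.5417, 95.9167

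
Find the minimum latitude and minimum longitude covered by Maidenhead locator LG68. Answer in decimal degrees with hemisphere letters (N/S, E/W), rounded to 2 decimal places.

22.00° S, 52.00° E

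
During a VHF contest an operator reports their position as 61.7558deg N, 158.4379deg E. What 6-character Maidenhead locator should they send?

QP91fs

Shift to the Maidenhead origin (180°W, 90°S): lon 338.4379, lat 151.7558.
Field: lon ⌊338.4379/20⌋ = 16 → Q; lat ⌊151.7558/10⌋ = 15 → P.
Square: lon ⌊18.4379/2⌋ = 9; lat ⌊1.7558/1⌋ = 1.
Subsquare: lon ⌊0.4379/0.0833333⌋ = 5 → f; lat ⌊0.7558/0.0416667⌋ = 18 → s.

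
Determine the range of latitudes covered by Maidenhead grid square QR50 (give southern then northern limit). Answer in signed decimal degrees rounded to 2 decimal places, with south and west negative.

80.00, 81.00

Field Q=16, R=17: +16·20° lon, +17·10° lat → SW at lon 140°, lat 80°.
Square 5, 0: +5·2° lon, +0·1° lat → SW at lon 150°, lat 80°.
Cell spans 2° lon × 1° lat.
south 80.00, north 81.00.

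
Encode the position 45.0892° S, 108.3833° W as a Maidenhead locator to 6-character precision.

Offset from 180°W / 90°S: lon 71.6167°, lat 44.9108°.
Field (20°×10°, letters A–R): 71.6167/20 → 3 → D, 44.9108/10 → 4 → E; chars DE.
Square (2°×1°, digits 0–9): 11.6167/2 → 5, 4.9108/1 → 4; chars 54.
Subsquare (5′×2.5′, letters a–x): 1.6167/0.0833333 → 19 → t, 0.9108/0.0416667 → 21 → v; chars tv.

DE54tv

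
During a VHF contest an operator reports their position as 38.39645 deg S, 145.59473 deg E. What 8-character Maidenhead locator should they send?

Shift to the Maidenhead origin (180°W, 90°S): lon 325.59473, lat 51.60355.
Field: lon ⌊325.59473/20⌋ = 16 → Q; lat ⌊51.60355/10⌋ = 5 → F.
Square: lon ⌊5.59473/2⌋ = 2; lat ⌊1.60355/1⌋ = 1.
Subsquare: lon ⌊1.59473/0.0833333⌋ = 19 → t; lat ⌊0.60355/0.0416667⌋ = 14 → o.
Extended square: lon ⌊0.01140/0.00833333⌋ = 1; lat ⌊0.02022/0.00416667⌋ = 4.

QF21to14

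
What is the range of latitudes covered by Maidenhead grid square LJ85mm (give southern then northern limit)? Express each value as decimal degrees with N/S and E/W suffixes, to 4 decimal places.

Field L=11, J=9: +11·20° lon, +9·10° lat → SW at lon 40°, lat 0°.
Square 8, 5: +8·2° lon, +5·1° lat → SW at lon 56°, lat 5°.
Subsquare m=12, m=12: +12·0.0833333° lon, +12·0.0416667° lat → SW at lon 57°, lat 5.5°.
Cell spans 0.0833333° lon × 0.0416667° lat.
south 5.5000° N, north 5.5417° N.

5.5000° N, 5.5417° N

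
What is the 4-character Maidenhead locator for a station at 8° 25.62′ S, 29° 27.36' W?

Shift to the Maidenhead origin (180°W, 90°S): lon 150.54, lat 81.57.
Field: lon ⌊150.54/20⌋ = 7 → H; lat ⌊81.57/10⌋ = 8 → I.
Square: lon ⌊10.54/2⌋ = 5; lat ⌊1.57/1⌋ = 1.

HI51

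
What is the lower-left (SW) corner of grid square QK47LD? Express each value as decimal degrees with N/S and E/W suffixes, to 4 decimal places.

Field Q=16, K=10: +16·20° lon, +10·10° lat → SW at lon 140°, lat 10°.
Square 4, 7: +4·2° lon, +7·1° lat → SW at lon 148°, lat 17°.
Subsquare l=11, d=3: +11·0.0833333° lon, +3·0.0416667° lat → SW at lon 148.917°, lat 17.125°.
latitude 17.1250° N, longitude 148.9167° E.

17.1250° N, 148.9167° E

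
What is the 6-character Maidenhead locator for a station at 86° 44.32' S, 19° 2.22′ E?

JA93mg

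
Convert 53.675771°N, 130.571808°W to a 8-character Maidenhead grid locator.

CO43rq12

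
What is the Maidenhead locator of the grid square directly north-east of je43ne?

JE43of

Longitude subsquare n = 13; +1 → 14 = o.
Latitude subsquare e = 4; +1 → 5 = f.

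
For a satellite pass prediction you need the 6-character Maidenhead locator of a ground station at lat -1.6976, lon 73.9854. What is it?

Offset from 180°W / 90°S: lon 253.9854°, lat 88.3024°.
Field: lon ⌊253.9854/20⌋ = 12 → M; lat ⌊88.3024/10⌋ = 8 → I.
Square: lon ⌊13.9854/2⌋ = 6; lat ⌊8.3024/1⌋ = 8.
Subsquare: lon ⌊1.9854/0.0833333⌋ = 23 → x; lat ⌊0.3024/0.0416667⌋ = 7 → h.

MI68xh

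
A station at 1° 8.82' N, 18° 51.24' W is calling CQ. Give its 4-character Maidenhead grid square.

Add 180° to longitude and 90° to latitude: 161.15, 91.15.
Field (20°×10°, letters A–R): 161.15/20 → 8 → I, 91.15/10 → 9 → J; chars IJ.
Square (2°×1°, digits 0–9): 1.15/2 → 0, 1.15/1 → 1; chars 01.

IJ01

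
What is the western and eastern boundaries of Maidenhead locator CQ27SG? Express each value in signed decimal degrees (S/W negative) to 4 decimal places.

-134.5000, -134.4167

Field C=2, Q=16: +2·20° lon, +16·10° lat → SW at lon -140°, lat 70°.
Square 2, 7: +2·2° lon, +7·1° lat → SW at lon -136°, lat 77°.
Subsquare s=18, g=6: +18·0.0833333° lon, +6·0.0416667° lat → SW at lon -134.5°, lat 77.25°.
Cell spans 0.0833333° lon × 0.0416667° lat.
west -134.5000, east -134.4167.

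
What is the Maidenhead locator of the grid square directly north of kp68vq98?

KP68vq99

Latitude extended square 8; +1 → 9.
The longitude characters are unchanged.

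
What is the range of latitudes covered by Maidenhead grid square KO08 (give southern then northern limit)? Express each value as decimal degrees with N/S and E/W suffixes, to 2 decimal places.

Field K=10, O=14: +10·20° lon, +14·10° lat → SW at lon 20°, lat 50°.
Square 0, 8: +0·2° lon, +8·1° lat → SW at lon 20°, lat 58°.
Cell spans 2° lon × 1° lat.
south 58.00° N, north 59.00° N.

58.00° N, 59.00° N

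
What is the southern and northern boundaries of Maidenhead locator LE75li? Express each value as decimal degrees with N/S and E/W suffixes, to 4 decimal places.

44.6667° S, 44.6250° S

Field L=11, E=4: +11·20° lon, +4·10° lat → SW at lon 40°, lat -50°.
Square 7, 5: +7·2° lon, +5·1° lat → SW at lon 54°, lat -45°.
Subsquare l=11, i=8: +11·0.0833333° lon, +8·0.0416667° lat → SW at lon 54.9167°, lat -44.6667°.
Cell spans 0.0833333° lon × 0.0416667° lat.
south 44.6667° S, north 44.6250° S.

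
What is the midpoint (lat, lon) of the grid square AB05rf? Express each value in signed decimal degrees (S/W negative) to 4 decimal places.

-74.7708, -178.5417

Field A=0, B=1: +0·20° lon, +1·10° lat → SW at lon -180°, lat -80°.
Square 0, 5: +0·2° lon, +5·1° lat → SW at lon -180°, lat -75°.
Subsquare r=17, f=5: +17·0.0833333° lon, +5·0.0416667° lat → SW at lon -178.583°, lat -74.7917°.
Cell spans 0.0833333° lon × 0.0416667° lat. Centre is SW corner plus half of each.
latitude -74.7708, longitude -178.5417.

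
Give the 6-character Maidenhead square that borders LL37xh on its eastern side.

LL47ah

Longitude subsquare x = 23; +1 → 24, wraps to 0 = a, carry into square.
Longitude square 3; +1 → 4.
The latitude characters are unchanged.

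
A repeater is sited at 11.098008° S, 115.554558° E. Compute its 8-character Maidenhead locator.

OH78sv66

Add 180° to longitude and 90° to latitude: 295.55456, 78.90199.
Field: lon ⌊295.55456/20⌋ = 14 → O; lat ⌊78.90199/10⌋ = 7 → H.
Square: lon ⌊15.55456/2⌋ = 7; lat ⌊8.90199/1⌋ = 8.
Subsquare: lon ⌊1.55456/0.0833333⌋ = 18 → s; lat ⌊0.90199/0.0416667⌋ = 21 → v.
Extended square: lon ⌊0.05456/0.00833333⌋ = 6; lat ⌊0.02699/0.00416667⌋ = 6.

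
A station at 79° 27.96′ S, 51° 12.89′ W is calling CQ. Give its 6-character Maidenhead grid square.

GB40jm

Offset from 180°W / 90°S: lon 128.7852°, lat 10.5340°.
Field: lon ⌊128.7852/20⌋ = 6 → G; lat ⌊10.5340/10⌋ = 1 → B.
Square: lon ⌊8.7852/2⌋ = 4; lat ⌊0.5340/1⌋ = 0.
Subsquare: lon ⌊0.7852/0.0833333⌋ = 9 → j; lat ⌊0.5340/0.0416667⌋ = 12 → m.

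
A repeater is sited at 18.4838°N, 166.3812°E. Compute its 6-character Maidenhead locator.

RK38el

Shift to the Maidenhead origin (180°W, 90°S): lon 346.3812, lat 108.4838.
Field: lon ⌊346.3812/20⌋ = 17 → R; lat ⌊108.4838/10⌋ = 10 → K.
Square: lon ⌊6.3812/2⌋ = 3; lat ⌊8.4838/1⌋ = 8.
Subsquare: lon ⌊0.3812/0.0833333⌋ = 4 → e; lat ⌊0.4838/0.0416667⌋ = 11 → l.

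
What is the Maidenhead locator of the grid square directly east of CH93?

DH03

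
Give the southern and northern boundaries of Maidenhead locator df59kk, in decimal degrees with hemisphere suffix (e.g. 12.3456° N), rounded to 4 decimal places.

30.5833° S, 30.5417° S

Field D=3, F=5: +3·20° lon, +5·10° lat → SW at lon -120°, lat -40°.
Square 5, 9: +5·2° lon, +9·1° lat → SW at lon -110°, lat -31°.
Subsquare k=10, k=10: +10·0.0833333° lon, +10·0.0416667° lat → SW at lon -109.167°, lat -30.5833°.
Cell spans 0.0833333° lon × 0.0416667° lat.
south 30.5833° S, north 30.5417° S.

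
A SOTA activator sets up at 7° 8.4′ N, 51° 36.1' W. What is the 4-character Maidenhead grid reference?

GJ47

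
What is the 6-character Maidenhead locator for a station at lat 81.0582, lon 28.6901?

Shift to the Maidenhead origin (180°W, 90°S): lon 208.6901, lat 171.0582.
Field: lon ⌊208.6901/20⌋ = 10 → K; lat ⌊171.0582/10⌋ = 17 → R.
Square: lon ⌊8.6901/2⌋ = 4; lat ⌊1.0582/1⌋ = 1.
Subsquare: lon ⌊0.6901/0.0833333⌋ = 8 → i; lat ⌊0.0582/0.0416667⌋ = 1 → b.

KR41ib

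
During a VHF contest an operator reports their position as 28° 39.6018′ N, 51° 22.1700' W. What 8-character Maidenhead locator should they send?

Add 180° to longitude and 90° to latitude: 128.63050, 118.66003.
Field: lon ⌊128.63050/20⌋ = 6 → G; lat ⌊118.66003/10⌋ = 11 → L.
Square: lon ⌊8.63050/2⌋ = 4; lat ⌊8.66003/1⌋ = 8.
Subsquare: lon ⌊0.63050/0.0833333⌋ = 7 → h; lat ⌊0.66003/0.0416667⌋ = 15 → p.
Extended square: lon ⌊0.04717/0.00833333⌋ = 5; lat ⌊0.03503/0.00416667⌋ = 8.

GL48hp58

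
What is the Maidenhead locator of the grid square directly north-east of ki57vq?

Longitude subsquare v = 21; +1 → 22 = w.
Latitude subsquare q = 16; +1 → 17 = r.

KI57wr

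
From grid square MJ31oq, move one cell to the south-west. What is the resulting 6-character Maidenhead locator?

MJ31np

Longitude subsquare o = 14; −1 → 13 = n.
Latitude subsquare q = 16; −1 → 15 = p.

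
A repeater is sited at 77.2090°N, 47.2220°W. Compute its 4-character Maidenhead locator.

GQ67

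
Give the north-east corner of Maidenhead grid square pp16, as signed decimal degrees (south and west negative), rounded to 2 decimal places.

Field P=15, P=15: +15·20° lon, +15·10° lat → SW at lon 120°, lat 60°.
Square 1, 6: +1·2° lon, +6·1° lat → SW at lon 122°, lat 66°.
Cell spans 2° lon × 1° lat. NE corner is SW corner plus one full cell.
latitude 67.00, longitude 124.00.

67.00, 124.00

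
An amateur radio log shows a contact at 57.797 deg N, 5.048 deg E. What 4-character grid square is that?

Shift to the Maidenhead origin (180°W, 90°S): lon 185.05, lat 147.80.
Field: 185.05/20 → 9 → J, 147.80/10 → 14 → O; chars JO.
Square: 5.05/2 → 2, 7.80/1 → 7; chars 27.

JO27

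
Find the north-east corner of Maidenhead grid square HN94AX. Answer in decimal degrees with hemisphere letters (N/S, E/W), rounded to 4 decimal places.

45.0000° N, 21.9167° W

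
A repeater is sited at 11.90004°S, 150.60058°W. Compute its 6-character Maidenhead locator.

BH48qc

Offset from 180°W / 90°S: lon 29.3994°, lat 78.1000°.
Field: lon ⌊29.3994/20⌋ = 1 → B; lat ⌊78.1000/10⌋ = 7 → H.
Square: lon ⌊9.3994/2⌋ = 4; lat ⌊8.1000/1⌋ = 8.
Subsquare: lon ⌊1.3994/0.0833333⌋ = 16 → q; lat ⌊0.1000/0.0416667⌋ = 2 → c.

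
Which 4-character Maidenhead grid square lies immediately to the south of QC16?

Latitude square 6; −1 → 5.
The longitude characters are unchanged.

QC15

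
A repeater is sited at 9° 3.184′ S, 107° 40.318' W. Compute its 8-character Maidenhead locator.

DI60dw97

Shift to the Maidenhead origin (180°W, 90°S): lon 72.32803, lat 80.94693.
Field (20°×10°, letters A–R): lon ⌊72.32803/20⌋ = 3 → D; lat ⌊80.94693/10⌋ = 8 → I.
Square (2°×1°, digits 0–9): lon ⌊12.32803/2⌋ = 6; lat ⌊0.94693/1⌋ = 0.
Subsquare (5′×2.5′, letters a–x): lon ⌊0.32803/0.0833333⌋ = 3 → d; lat ⌊0.94693/0.0416667⌋ = 22 → w.
Extended square (30″×15″, digits 0–9): lon ⌊0.07803/0.00833333⌋ = 9; lat ⌊0.03027/0.00416667⌋ = 7.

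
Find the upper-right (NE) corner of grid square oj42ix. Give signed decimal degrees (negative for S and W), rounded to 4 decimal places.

Field O=14, J=9: +14·20° lon, +9·10° lat → SW at lon 100°, lat 0°.
Square 4, 2: +4·2° lon, +2·1° lat → SW at lon 108°, lat 2°.
Subsquare i=8, x=23: +8·0.0833333° lon, +23·0.0416667° lat → SW at lon 108.667°, lat 2.95833°.
Cell spans 0.0833333° lon × 0.0416667° lat. NE corner is SW corner plus one full cell.
latitude 3.0000, longitude 108.7500.

3.0000, 108.7500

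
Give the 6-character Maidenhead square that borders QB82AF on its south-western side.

QB72xe

Longitude subsquare a = 0; −1 → -1, wraps to 23 = x, carry into square.
Longitude square 8; −1 → 7.
Latitude subsquare f = 5; −1 → 4 = e.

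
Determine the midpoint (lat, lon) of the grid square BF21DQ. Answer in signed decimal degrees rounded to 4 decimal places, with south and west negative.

-38.3125, -155.7083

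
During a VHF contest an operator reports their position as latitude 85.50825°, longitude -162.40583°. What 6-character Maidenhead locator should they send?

AR85tm

Shift to the Maidenhead origin (180°W, 90°S): lon 17.5942, lat 175.5083.
Field: 17.5942/20 → 0 → A, 175.5083/10 → 17 → R; chars AR.
Square: 17.5942/2 → 8, 5.5083/1 → 5; chars 85.
Subsquare: 1.5942/0.0833333 → 19 → t, 0.5083/0.0416667 → 12 → m; chars tm.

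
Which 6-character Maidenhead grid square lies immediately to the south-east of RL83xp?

RL93ao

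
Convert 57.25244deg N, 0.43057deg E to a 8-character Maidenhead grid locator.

Shift to the Maidenhead origin (180°W, 90°S): lon 180.43057, lat 147.25244.
Field: 180.43057/20 → 9 → J, 147.25244/10 → 14 → O; chars JO.
Square: 0.43057/2 → 0, 7.25244/1 → 7; chars 07.
Subsquare: 0.43057/0.0833333 → 5 → f, 0.25244/0.0416667 → 6 → g; chars fg.
Extended square: 0.01390/0.00833333 → 1, 0.00244/0.00416667 → 0; chars 10.

JO07fg10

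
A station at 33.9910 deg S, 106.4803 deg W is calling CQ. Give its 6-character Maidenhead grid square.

DF66sa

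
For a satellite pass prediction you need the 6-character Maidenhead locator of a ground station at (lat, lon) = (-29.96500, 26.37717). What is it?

Offset from 180°W / 90°S: lon 206.3772°, lat 60.0350°.
Field: lon ⌊206.3772/20⌋ = 10 → K; lat ⌊60.0350/10⌋ = 6 → G.
Square: lon ⌊6.3772/2⌋ = 3; lat ⌊0.0350/1⌋ = 0.
Subsquare: lon ⌊0.3772/0.0833333⌋ = 4 → e; lat ⌊0.0350/0.0416667⌋ = 0 → a.

KG30ea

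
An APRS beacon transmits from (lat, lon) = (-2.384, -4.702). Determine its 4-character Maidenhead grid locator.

Add 180° to longitude and 90° to latitude: 175.30, 87.62.
Field: lon ⌊175.30/20⌋ = 8 → I; lat ⌊87.62/10⌋ = 8 → I.
Square: lon ⌊15.30/2⌋ = 7; lat ⌊7.62/1⌋ = 7.

II77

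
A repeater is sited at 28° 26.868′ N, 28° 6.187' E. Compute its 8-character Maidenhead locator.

KL48bk27

Shift to the Maidenhead origin (180°W, 90°S): lon 208.10312, lat 118.44780.
Field (20°×10°, letters A–R): 208.10312/20 → 10 → K, 118.44780/10 → 11 → L; chars KL.
Square (2°×1°, digits 0–9): 8.10312/2 → 4, 8.44780/1 → 8; chars 48.
Subsquare (5′×2.5′, letters a–x): 0.10312/0.0833333 → 1 → b, 0.44780/0.0416667 → 10 → k; chars bk.
Extended square (30″×15″, digits 0–9): 0.01978/0.00833333 → 2, 0.03113/0.00416667 → 7; chars 27.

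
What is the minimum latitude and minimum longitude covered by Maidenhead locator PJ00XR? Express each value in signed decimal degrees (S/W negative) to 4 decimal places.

0.7083, 121.9167

Field P=15, J=9: +15·20° lon, +9·10° lat → SW at lon 120°, lat 0°.
Square 0, 0: +0·2° lon, +0·1° lat → SW at lon 120°, lat 0°.
Subsquare x=23, r=17: +23·0.0833333° lon, +17·0.0416667° lat → SW at lon 121.917°, lat 0.708333°.
latitude 0.7083, longitude 121.9167.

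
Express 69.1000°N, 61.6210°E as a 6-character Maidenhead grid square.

MP09tc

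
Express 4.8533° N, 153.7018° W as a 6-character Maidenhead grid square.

Add 180° to longitude and 90° to latitude: 26.2982, 94.8533.
Field: lon ⌊26.2982/20⌋ = 1 → B; lat ⌊94.8533/10⌋ = 9 → J.
Square: lon ⌊6.2982/2⌋ = 3; lat ⌊4.8533/1⌋ = 4.
Subsquare: lon ⌊0.2982/0.0833333⌋ = 3 → d; lat ⌊0.8533/0.0416667⌋ = 20 → u.

BJ34du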